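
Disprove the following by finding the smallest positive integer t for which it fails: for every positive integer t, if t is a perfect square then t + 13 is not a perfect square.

A counterexample is any positive integer t such that t is a perfect square but t + 13 is a perfect square; we check each in order.
The first 5 eligible values, up to t = 25, all satisfy the conclusion.
t = 36: 36 = 6² and 36 + 13 = 49 = 7².

t = 36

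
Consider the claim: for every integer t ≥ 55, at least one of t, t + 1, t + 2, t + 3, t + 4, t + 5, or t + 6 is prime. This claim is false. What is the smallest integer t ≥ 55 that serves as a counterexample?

For t = 55, 56, 57, 58, …, 87, 88, 89 the conclusion holds.
t = 90: 90 = 2 × 45; 91 = 7 × 13; 92 = 2 × 46; 93 = 3 × 31; 94 = 2 × 47; 95 = 5 × 19; 96 = 2 × 48 — all composite.

t = 90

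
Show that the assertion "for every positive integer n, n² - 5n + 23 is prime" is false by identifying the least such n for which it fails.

n = 19

A counterexample is any positive integer n such that n² - 5n + 23 is not prime; we check each in order.
For n = 1, 2, 3, 4, …, 16, 17, 18 the conclusion holds.
n = 19: n² - 5n + 23 = 289 = 17 × 17, composite.
Hence n = 19 is a counterexample.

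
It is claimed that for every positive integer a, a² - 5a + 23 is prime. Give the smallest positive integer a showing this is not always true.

We need the least positive integer a for which a² - 5a + 23 is not prime.
For a = 1, 2, 3, 4, …, 16, 17, 18 the conclusion holds.
a = 19: a² - 5a + 23 = 289 = 17 × 17, composite.

a = 19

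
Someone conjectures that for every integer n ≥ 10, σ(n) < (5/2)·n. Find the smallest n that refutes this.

n = 24

We need the least integer n ≥ 10 for which the claim fails.
For n = 10, 11, 12, 13, …, 21, 22, 23 the conclusion holds.
n = 24: σ(24) = 60; 60 ≥ 60.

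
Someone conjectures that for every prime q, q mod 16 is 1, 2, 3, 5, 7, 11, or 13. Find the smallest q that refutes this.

A counterexample is any prime q such that the claim fails; we check each in order.
The first 10 eligible values, up to q = 29, all satisfy the conclusion.
q = 31: 31 mod 16 = 15 — not in {1, 2, 3, 5, 7, 11, 13}.

q = 31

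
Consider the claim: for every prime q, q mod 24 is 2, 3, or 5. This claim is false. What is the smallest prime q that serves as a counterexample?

q = 2: 2 mod 24 = 2.
q = 3: 3 mod 24 = 3.
q = 5: 5 mod 24 = 5.
q = 7: 7 mod 24 = 7 — not in {2, 3, 5}.
Thus q = 7 disproves the claim, and no smaller q works.

q = 7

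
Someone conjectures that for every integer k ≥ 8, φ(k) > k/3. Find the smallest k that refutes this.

k = 12

We need the least integer k ≥ 8 for which the claim fails.
The first 4 eligible values, up to k = 11, all satisfy the conclusion.
k = 12: φ(12) = 4 and 12/3 = 4, so φ(12) ≤ 12/3.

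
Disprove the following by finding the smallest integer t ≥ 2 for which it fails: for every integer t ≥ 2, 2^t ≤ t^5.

For t = 2, 3, 4, 5, …, 20, 21, 22 the conclusion holds.
t = 23: 2^t = 8388608 and t^5 = 6436343, so 8388608 > 6436343.
Hence t = 23 is a counterexample.

t = 23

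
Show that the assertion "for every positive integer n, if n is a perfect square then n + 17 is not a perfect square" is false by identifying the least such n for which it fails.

n = 64

A counterexample is any positive integer n such that n is a perfect square but n + 17 is a perfect square; we check each in order.
For n = 1, 4, 9, 16, 25, 36, 49 the conclusion holds.
n = 64: 64 = 8² and 64 + 17 = 81 = 9².
Hence n = 64 is a counterexample.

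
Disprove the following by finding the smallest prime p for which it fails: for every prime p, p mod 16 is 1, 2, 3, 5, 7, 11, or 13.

p = 31

We need the least prime p for which the claim fails.
The first 10 eligible values, up to p = 29, all satisfy the conclusion.
p = 31: 31 mod 16 = 15 — not in {1, 2, 3, 5, 7, 11, 13}.
Hence p = 31 is a counterexample.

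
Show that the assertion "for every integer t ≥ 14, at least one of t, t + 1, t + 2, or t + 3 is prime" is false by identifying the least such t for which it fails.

t = 24

Check each integer t ≥ 14 in order until t, t + 1, t + 2, t + 3 are all composite.
For t = 14, 15, 16, 17, 18, 19, 20, 21, 22, 23 the conclusion holds.
t = 24: 24 = 2 × 12; 25 = 5 × 5; 26 = 2 × 13; 27 = 3 × 9 — all composite.
Hence t = 24 is a counterexample.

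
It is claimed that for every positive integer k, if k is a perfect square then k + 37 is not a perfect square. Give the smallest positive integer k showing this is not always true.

k = 324

The first 17 eligible values, up to k = 289, all satisfy the conclusion.
k = 324: 324 = 18² and 324 + 37 = 361 = 19².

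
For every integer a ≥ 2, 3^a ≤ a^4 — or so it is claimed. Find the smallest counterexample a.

a = 8

We need the least integer a ≥ 2 for which 3^a > a^4.
a = 2: 3^a = 9 and a^4 = 16, so 9 ≤ 16.
a = 3: 3^a = 27 and a^4 = 81, so 27 ≤ 81.
a = 4: 3^a = 81 and a^4 = 256, so 81 ≤ 256.
a = 5: 3^a = 243 and a^4 = 625, so 243 ≤ 625.
a = 6: 3^a = 729 and a^4 = 1296, so 729 ≤ 1296.
a = 7: 3^a = 2187 and a^4 = 2401, so 2187 ≤ 2401.
a = 8: 3^a = 6561 and a^4 = 4096, so 6561 > 4096.
So a = 8 is the smallest counterexample.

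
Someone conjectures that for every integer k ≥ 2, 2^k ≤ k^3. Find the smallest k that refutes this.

A counterexample is any integer k ≥ 2 such that 2^k > k^3; we check each in order.
The first 8 eligible values, up to k = 9, all satisfy the conclusion.
k = 10: 2^k = 1024 and k^3 = 1000, so 1024 > 1000.
Thus k = 10 disproves the claim, and no smaller k works.

k = 10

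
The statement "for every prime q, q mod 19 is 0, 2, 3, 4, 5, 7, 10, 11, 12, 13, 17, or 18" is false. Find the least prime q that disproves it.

q = 47

Check each prime q in order until the claim fails.
For q = 2, 3, 5, 7, …, 37, 41, 43 the conclusion holds.
q = 47: 47 mod 19 = 9 — not in {0, 2, 3, 4, 5, 7, 10, 11, 12, 13, 17, 18}.
So q = 47 is the smallest counterexample.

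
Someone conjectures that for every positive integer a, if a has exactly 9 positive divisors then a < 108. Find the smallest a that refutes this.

a = 196

A counterexample is any positive integer a such that a has exactly 9 positive divisors but the claim fails; we check each in order.
For a = 36, 100 the conclusion holds.
a = 196: τ(196) = 9; 196 ≥ 108.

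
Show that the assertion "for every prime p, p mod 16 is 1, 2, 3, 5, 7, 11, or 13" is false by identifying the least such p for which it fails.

p = 31

We need the least prime p for which the claim fails.
The first 10 eligible values, up to p = 29, all satisfy the conclusion.
p = 31: 31 mod 16 = 15 — not in {1, 2, 3, 5, 7, 11, 13}.
So p = 31 is the smallest counterexample.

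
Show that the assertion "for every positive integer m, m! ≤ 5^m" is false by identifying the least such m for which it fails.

A counterexample is any positive integer m such that m! > 5^m; we check each in order.
For m = 1, 2, 3, 4, …, 9, 10, 11 the conclusion holds.
m = 12: m! = 479001600 and 5^m = 244140625, so 479001600 > 244140625.
Thus m = 12 disproves the claim, and no smaller m works.

m = 12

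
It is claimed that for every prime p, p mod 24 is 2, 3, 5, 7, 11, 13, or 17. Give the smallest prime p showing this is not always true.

p = 19

The first 7 eligible values, up to p = 17, all satisfy the conclusion.
p = 19: 19 mod 24 = 19 — not in {2, 3, 5, 7, 11, 13, 17}.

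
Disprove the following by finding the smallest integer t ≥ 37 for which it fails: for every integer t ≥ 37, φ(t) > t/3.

t = 42

A counterexample is any integer t ≥ 37 such that the claim fails; we check each in order.
The first 5 eligible values, up to t = 41, all satisfy the conclusion.
t = 42: φ(42) = 12 and 42/3 = 14, so φ(42) ≤ 42/3.
So t = 42 is the smallest counterexample.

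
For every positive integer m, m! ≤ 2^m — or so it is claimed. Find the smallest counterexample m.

m = 4

We need the least positive integer m for which m! > 2^m.
m = 1: m! = 1 and 2^m = 2, so 1 ≤ 2.
m = 2: m! = 2 and 2^m = 4, so 2 ≤ 4.
m = 3: m! = 6 and 2^m = 8, so 6 ≤ 8.
m = 4: m! = 24 and 2^m = 16, so 24 > 16.
So m = 4 is the smallest counterexample.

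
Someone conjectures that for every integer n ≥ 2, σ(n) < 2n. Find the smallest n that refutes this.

n = 6

n = 2: σ(2) = 3; 3 < 4.
n = 3: σ(3) = 4; 4 < 6.
n = 4: σ(4) = 7; 7 < 8.
n = 5: σ(5) = 6; 6 < 10.
n = 6: σ(6) = 12; 12 ≥ 12.
Hence n = 6 is a counterexample.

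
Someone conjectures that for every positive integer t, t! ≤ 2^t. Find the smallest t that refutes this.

t = 4

Check each positive integer t in order until t! > 2^t.
For t = 1, 2, 3 the conclusion holds.
t = 4: t! = 24 and 2^t = 16, so 24 > 16.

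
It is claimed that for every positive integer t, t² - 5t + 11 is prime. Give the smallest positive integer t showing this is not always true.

For t = 1, 2, 3, 4, 5, 6 the conclusion holds.
t = 7: t² - 5t + 11 = 25 = 5 × 5, composite.
Hence t = 7 is a counterexample.

t = 7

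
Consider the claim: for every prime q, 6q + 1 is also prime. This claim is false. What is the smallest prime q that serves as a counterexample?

The first 7 eligible values, up to q = 17, all satisfy the conclusion.
q = 19: 6q + 1 = 115 = 5 × 23, not prime.
Hence q = 19 is a counterexample.

q = 19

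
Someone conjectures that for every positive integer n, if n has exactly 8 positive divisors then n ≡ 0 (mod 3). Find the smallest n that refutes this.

n = 40

For n = 24, 30 the conclusion holds.
n = 40: τ(40) = 8; 40 ≡ 1 (mod 3).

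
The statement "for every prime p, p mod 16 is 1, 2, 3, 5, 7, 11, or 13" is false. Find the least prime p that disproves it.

p = 31

For p = 2, 3, 5, 7, 11, 13, 17, 19, 23, 29 the conclusion holds.
p = 31: 31 mod 16 = 15 — not in {1, 2, 3, 5, 7, 11, 13}.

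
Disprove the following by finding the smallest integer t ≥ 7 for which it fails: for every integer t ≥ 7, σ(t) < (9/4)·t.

We need the least integer t ≥ 7 for which the claim fails.
The first 5 eligible values, up to t = 11, all satisfy the conclusion.
t = 12: σ(12) = 28; 28 ≥ 27.
So t = 12 is the smallest counterexample.

t = 12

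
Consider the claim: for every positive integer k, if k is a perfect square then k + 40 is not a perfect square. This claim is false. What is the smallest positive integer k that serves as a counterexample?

k = 9

We need the least positive integer k for which k is a perfect square but k + 40 is a perfect square.
For k = 1, 4 the conclusion holds.
k = 9: 9 = 3² and 9 + 40 = 49 = 7².
So k = 9 is the smallest counterexample.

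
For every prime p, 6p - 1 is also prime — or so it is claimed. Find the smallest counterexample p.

p = 11

Check each prime p in order until 6p - 1 is not prime.
For p = 2, 3, 5, 7 the conclusion holds.
p = 11: 6p - 1 = 65 = 5 × 13, not prime.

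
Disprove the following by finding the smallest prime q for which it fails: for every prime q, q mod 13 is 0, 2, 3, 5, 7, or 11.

We need the least prime q for which the claim fails.
For q = 2, 3, 5, 7, 11, 13 the conclusion holds.
q = 17: 17 mod 13 = 4 — not in {0, 2, 3, 5, 7, 11}.
Hence q = 17 is a counterexample.

q = 17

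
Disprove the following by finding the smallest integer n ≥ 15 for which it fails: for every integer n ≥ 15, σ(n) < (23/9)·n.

A counterexample is any integer n ≥ 15 such that the claim fails; we check each in order.
For n = 15, 16, 17, 18, …, 45, 46, 47 the conclusion holds.
n = 48: σ(48) = 124; 124 ≥ 368/3.

n = 48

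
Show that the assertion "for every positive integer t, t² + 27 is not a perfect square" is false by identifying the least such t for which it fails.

For t = 1, 2 the conclusion holds.
t = 3: 3² + 27 = 36 = 6², a perfect square.

t = 3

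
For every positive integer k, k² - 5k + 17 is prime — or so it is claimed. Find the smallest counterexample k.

k = 13

We need the least positive integer k for which k² - 5k + 17 is not prime.
For k = 1, 2, 3, 4, …, 10, 11, 12 the conclusion holds.
k = 13: k² - 5k + 17 = 121 = 11 × 11, composite.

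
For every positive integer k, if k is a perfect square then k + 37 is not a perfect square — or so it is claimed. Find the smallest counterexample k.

We need the least positive integer k for which k is a perfect square but k + 37 is a perfect square.
For k = 1, 4, 9, 16, …, 225, 256, 289 the conclusion holds.
k = 324: 324 = 18² and 324 + 37 = 361 = 19².
Hence k = 324 is a counterexample.

k = 324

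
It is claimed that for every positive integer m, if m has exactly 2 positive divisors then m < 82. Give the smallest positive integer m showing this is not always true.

A counterexample is any positive integer m such that m has exactly 2 positive divisors but the claim fails; we check each in order.
The first 22 eligible values, up to m = 79, all satisfy the conclusion.
m = 83: τ(83) = 2; 83 ≥ 82.

m = 83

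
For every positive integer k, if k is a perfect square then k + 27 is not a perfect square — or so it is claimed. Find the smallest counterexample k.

A counterexample is any positive integer k such that k is a perfect square but k + 27 is a perfect square; we check each in order.
For k = 1, 4 the conclusion holds.
k = 9: 9 = 3² and 9 + 27 = 36 = 6².

k = 9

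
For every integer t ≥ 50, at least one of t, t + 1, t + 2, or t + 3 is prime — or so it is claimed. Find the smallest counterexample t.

A counterexample is any integer t ≥ 50 such that t, t + 1, t + 2, t + 3 are all composite; we check each in order.
For t = 50, 51, 52, 53 the conclusion holds.
t = 54: 54 = 2 × 27; 55 = 5 × 11; 56 = 2 × 28; 57 = 3 × 19 — all composite.
So t = 54 is the smallest counterexample.

t = 54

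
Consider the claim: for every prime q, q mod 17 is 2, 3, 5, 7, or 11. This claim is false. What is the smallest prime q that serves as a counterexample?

Check each prime q in order until the claim fails.
q = 2: 2 mod 17 = 2.
q = 3: 3 mod 17 = 3.
q = 5: 5 mod 17 = 5.
q = 7: 7 mod 17 = 7.
q = 11: 11 mod 17 = 11.
q = 13: 13 mod 17 = 13 — not in {2, 3, 5, 7, 11}.

q = 13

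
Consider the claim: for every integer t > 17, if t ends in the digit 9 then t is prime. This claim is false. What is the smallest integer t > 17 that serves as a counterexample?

t = 39

A counterexample is any integer t > 17 such that t ends in the digit 9 but t is not prime; we check each in order.
For t = 19, 29 the conclusion holds.
t = 39: 39 ends in 9; 39 = 3 × 13, composite.
Hence t = 39 is a counterexample.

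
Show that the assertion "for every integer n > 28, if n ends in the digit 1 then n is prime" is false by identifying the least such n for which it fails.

n = 51

A counterexample is any integer n > 28 such that n ends in the digit 1 but n is not prime; we check each in order.
For n = 31, 41 the conclusion holds.
n = 51: 51 ends in 1; 51 = 3 × 17, composite.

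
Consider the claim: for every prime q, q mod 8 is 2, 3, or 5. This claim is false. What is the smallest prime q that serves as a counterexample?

Check each prime q in order until the claim fails.
q = 2: 2 mod 8 = 2.
q = 3: 3 mod 8 = 3.
q = 5: 5 mod 8 = 5.
q = 7: 7 mod 8 = 7 — not in {2, 3, 5}.
Thus q = 7 disproves the claim, and no smaller q works.

q = 7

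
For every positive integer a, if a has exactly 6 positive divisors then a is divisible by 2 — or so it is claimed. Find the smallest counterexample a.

a = 45

Check each positive integer a in order until a has exactly 6 positive divisors but a is not divisible by 2.
a = 12: τ(12) = 6; 12 mod 2 = 0.
a = 18: τ(18) = 6; 18 mod 2 = 0.
a = 20: τ(20) = 6; 20 mod 2 = 0.
a = 28: τ(28) = 6; 28 mod 2 = 0.
a = 32: τ(32) = 6; 32 mod 2 = 0.
a = 44: τ(44) = 6; 44 mod 2 = 0.
a = 45: τ(45) = 6; 45 mod 2 = 1.
Thus a = 45 disproves the claim, and no smaller a works.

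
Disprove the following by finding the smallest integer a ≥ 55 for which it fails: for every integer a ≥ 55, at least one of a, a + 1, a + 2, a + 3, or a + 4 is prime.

Check each integer a ≥ 55 in order until a, a + 1, a + 2, a + 3, a + 4 are all composite.
For a = 55, 56, 57, 58, 59, 60, 61 the conclusion holds.
a = 62: 62 = 2 × 31; 63 = 3 × 21; 64 = 2 × 32; 65 = 5 × 13; 66 = 2 × 33 — all composite.

a = 62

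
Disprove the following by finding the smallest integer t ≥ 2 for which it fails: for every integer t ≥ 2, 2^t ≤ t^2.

Check each integer t ≥ 2 in order until 2^t > t^2.
For t = 2, 3, 4 the conclusion holds.
t = 5: 2^t = 32 and t^2 = 25, so 32 > 25.
Hence t = 5 is a counterexample.

t = 5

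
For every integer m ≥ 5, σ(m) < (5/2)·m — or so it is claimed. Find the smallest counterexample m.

m = 24

For m = 5, 6, 7, 8, …, 21, 22, 23 the conclusion holds.
m = 24: σ(24) = 60; 60 ≥ 60.
Hence m = 24 is a counterexample.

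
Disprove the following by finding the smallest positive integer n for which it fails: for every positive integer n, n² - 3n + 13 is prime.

n = 12

We need the least positive integer n for which n² - 3n + 13 is not prime.
The first 11 eligible values, up to n = 11, all satisfy the conclusion.
n = 12: n² - 3n + 13 = 121 = 11 × 11, composite.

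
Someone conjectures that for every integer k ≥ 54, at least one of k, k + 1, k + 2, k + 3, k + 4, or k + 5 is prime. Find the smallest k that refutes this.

k = 90

A counterexample is any integer k ≥ 54 such that k, k + 1, k + 2, k + 3, k + 4, k + 5 are all composite; we check each in order.
For k = 54, 55, 56, 57, …, 87, 88, 89 the conclusion holds.
k = 90: 90 = 2 × 45; 91 = 7 × 13; 92 = 2 × 46; 93 = 3 × 31; 94 = 2 × 47; 95 = 5 × 19 — all composite.
Thus k = 90 disproves the claim, and no smaller k works.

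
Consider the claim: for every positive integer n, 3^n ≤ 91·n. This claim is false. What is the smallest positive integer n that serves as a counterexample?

Check each positive integer n in order until 3^n > 91·n.
For n = 1, 2, 3, 4, 5 the conclusion holds.
n = 6: 3^n = 729 and 91·n = 546, so 729 > 546.
Hence n = 6 is a counterexample.

n = 6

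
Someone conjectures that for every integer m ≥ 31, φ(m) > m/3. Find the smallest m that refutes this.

m = 36

A counterexample is any integer m ≥ 31 such that the claim fails; we check each in order.
The first 5 eligible values, up to m = 35, all satisfy the conclusion.
m = 36: φ(36) = 12 and 36/3 = 12, so φ(36) ≤ 36/3.
So m = 36 is the smallest counterexample.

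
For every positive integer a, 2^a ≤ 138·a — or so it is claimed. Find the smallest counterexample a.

Check each positive integer a in order until 2^a > 138·a.
For a = 1, 2, 3, 4, 5, 6, 7, 8, 9, 10 the conclusion holds.
a = 11: 2^a = 2048 and 138·a = 1518, so 2048 > 1518.
Hence a = 11 is a counterexample.

a = 11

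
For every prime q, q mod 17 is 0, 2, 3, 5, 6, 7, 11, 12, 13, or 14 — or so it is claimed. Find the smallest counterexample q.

q = 43

For q = 2, 3, 5, 7, …, 31, 37, 41 the conclusion holds.
q = 43: 43 mod 17 = 9 — not in {0, 2, 3, 5, 6, 7, 11, 12, 13, 14}.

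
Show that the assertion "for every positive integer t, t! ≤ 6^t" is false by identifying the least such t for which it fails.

t = 14

A counterexample is any positive integer t such that t! > 6^t; we check each in order.
The first 13 eligible values, up to t = 13, all satisfy the conclusion.
t = 14: t! = 87178291200 and 6^t = 78364164096, so 87178291200 > 78364164096.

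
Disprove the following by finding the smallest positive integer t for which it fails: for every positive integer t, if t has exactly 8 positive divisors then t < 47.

t = 54

A counterexample is any positive integer t such that t has exactly 8 positive divisors but the claim fails; we check each in order.
For t = 24, 30, 40, 42 the conclusion holds.
t = 54: τ(54) = 8; 54 ≥ 47.
Hence t = 54 is a counterexample.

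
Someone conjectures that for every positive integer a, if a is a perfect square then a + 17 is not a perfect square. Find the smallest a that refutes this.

a = 64

Check each positive integer a in order until a is a perfect square but a + 17 is a perfect square.
For a = 1, 4, 9, 16, 25, 36, 49 the conclusion holds.
a = 64: 64 = 8² and 64 + 17 = 81 = 9².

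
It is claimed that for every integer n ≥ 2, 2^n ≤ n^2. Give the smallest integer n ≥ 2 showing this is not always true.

n = 5

For n = 2, 3, 4 the conclusion holds.
n = 5: 2^n = 32 and n^2 = 25, so 32 > 25.
So n = 5 is the smallest counterexample.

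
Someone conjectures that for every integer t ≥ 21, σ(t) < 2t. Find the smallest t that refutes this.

A counterexample is any integer t ≥ 21 such that the claim fails; we check each in order.
t = 21: σ(21) = 32; 32 < 42.
t = 22: σ(22) = 36; 36 < 44.
t = 23: σ(23) = 24; 24 < 46.
t = 24: σ(24) = 60; 60 ≥ 48.
Thus t = 24 disproves the claim, and no smaller t works.

t = 24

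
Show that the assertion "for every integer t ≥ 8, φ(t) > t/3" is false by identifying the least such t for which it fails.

t = 12

A counterexample is any integer t ≥ 8 such that the claim fails; we check each in order.
t = 8: φ(8) = 4 and 8/3 = 8/3, so φ(8) > 8/3.
t = 9: φ(9) = 6 and 9/3 = 3, so φ(9) > 9/3.
t = 10: φ(10) = 4 and 10/3 = 10/3, so φ(10) > 10/3.
t = 11: φ(11) = 10 and 11/3 = 11/3, so φ(11) > 11/3.
t = 12: φ(12) = 4 and 12/3 = 4, so φ(12) ≤ 12/3.
So t = 12 is the smallest counterexample.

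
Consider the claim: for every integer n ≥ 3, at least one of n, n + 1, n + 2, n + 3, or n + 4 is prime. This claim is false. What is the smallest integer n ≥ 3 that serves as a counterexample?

A counterexample is any integer n ≥ 3 such that n, n + 1, n + 2, n + 3, n + 4 are all composite; we check each in order.
For n = 3, 4, 5, 6, …, 21, 22, 23 the conclusion holds.
n = 24: 24 = 2 × 12; 25 = 5 × 5; 26 = 2 × 13; 27 = 3 × 9; 28 = 2 × 14 — all composite.
Hence n = 24 is a counterexample.

n = 24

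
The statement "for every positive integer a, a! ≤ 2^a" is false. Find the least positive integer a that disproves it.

a = 4

We need the least positive integer a for which a! > 2^a.
For a = 1, 2, 3 the conclusion holds.
a = 4: a! = 24 and 2^a = 16, so 24 > 16.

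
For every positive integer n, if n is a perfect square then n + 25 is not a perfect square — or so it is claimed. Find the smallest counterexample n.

n = 144

The first 11 eligible values, up to n = 121, all satisfy the conclusion.
n = 144: 144 = 12² and 144 + 25 = 169 = 13².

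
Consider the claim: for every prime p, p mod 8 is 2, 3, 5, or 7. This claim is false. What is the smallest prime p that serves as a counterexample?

p = 17

For p = 2, 3, 5, 7, 11, 13 the conclusion holds.
p = 17: 17 mod 8 = 1 — not in {2, 3, 5, 7}.
Hence p = 17 is a counterexample.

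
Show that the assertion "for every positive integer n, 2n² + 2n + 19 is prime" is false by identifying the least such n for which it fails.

A counterexample is any positive integer n such that 2n² + 2n + 19 is not prime; we check each in order.
For n = 1, 2, 3, 4, …, 15, 16, 17 the conclusion holds.
n = 18: 2n² + 2n + 19 = 703 = 19 × 37, composite.

n = 18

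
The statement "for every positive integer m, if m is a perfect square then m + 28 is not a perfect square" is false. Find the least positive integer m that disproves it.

m = 36

A counterexample is any positive integer m such that m is a perfect square but m + 28 is a perfect square; we check each in order.
m = 1: 1 + 28 = 29, not a perfect square.
m = 4: 4 + 28 = 32, not a perfect square.
m = 9: 9 + 28 = 37, not a perfect square.
m = 16: 16 + 28 = 44, not a perfect square.
m = 25: 25 + 28 = 53, not a perfect square.
m = 36: 36 = 6² and 36 + 28 = 64 = 8².
Hence m = 36 is a counterexample.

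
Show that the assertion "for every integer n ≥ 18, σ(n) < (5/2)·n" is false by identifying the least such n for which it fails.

n = 24

The first 6 eligible values, up to n = 23, all satisfy the conclusion.
n = 24: σ(24) = 60; 60 ≥ 60.
Hence n = 24 is a counterexample.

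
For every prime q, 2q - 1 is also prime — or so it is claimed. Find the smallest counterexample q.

We need the least prime q for which 2q - 1 is not prime.
q = 2: 2q - 1 = 3, prime.
q = 3: 2q - 1 = 5, prime.
q = 5: 2q - 1 = 9 = 3 × 3, not prime.

q = 5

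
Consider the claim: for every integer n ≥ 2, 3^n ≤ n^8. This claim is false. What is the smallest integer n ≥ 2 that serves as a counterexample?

We need the least integer n ≥ 2 for which 3^n > n^8.
The first 21 eligible values, up to n = 22, all satisfy the conclusion.
n = 23: 3^n = 94143178827 and n^8 = 78310985281, so 94143178827 > 78310985281.

n = 23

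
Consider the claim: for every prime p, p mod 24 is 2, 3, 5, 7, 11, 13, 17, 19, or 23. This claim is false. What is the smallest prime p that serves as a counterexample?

Check each prime p in order until the claim fails.
For p = 2, 3, 5, 7, …, 61, 67, 71 the conclusion holds.
p = 73: 73 mod 24 = 1 — not in {2, 3, 5, 7, 11, 13, 17, 19, 23}.

p = 73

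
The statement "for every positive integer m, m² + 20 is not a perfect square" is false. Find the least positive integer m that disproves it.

A counterexample is any positive integer m such that m² + 20 is a perfect square; we check each in order.
For m = 1, 2, 3 the conclusion holds.
m = 4: 4² + 20 = 36 = 6², a perfect square.

m = 4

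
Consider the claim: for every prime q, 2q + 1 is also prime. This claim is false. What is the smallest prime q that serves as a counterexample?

q = 2: 2q + 1 = 5, prime.
q = 3: 2q + 1 = 7, prime.
q = 5: 2q + 1 = 11, prime.
q = 7: 2q + 1 = 15 = 3 × 5, not prime.
Thus q = 7 disproves the claim, and no smaller q works.

q = 7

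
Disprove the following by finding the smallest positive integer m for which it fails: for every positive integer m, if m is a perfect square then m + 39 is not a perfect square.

For m = 1, 4, 9, 16 the conclusion holds.
m = 25: 25 = 5² and 25 + 39 = 64 = 8².
So m = 25 is the smallest counterexample.

m = 25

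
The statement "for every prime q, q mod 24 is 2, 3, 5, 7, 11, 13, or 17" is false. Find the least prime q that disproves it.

We need the least prime q for which the claim fails.
q = 2: 2 mod 24 = 2.
q = 3: 3 mod 24 = 3.
q = 5: 5 mod 24 = 5.
q = 7: 7 mod 24 = 7.
q = 11: 11 mod 24 = 11.
q = 13: 13 mod 24 = 13.
q = 17: 17 mod 24 = 17.
q = 19: 19 mod 24 = 19 — not in {2, 3, 5, 7, 11, 13, 17}.

q = 19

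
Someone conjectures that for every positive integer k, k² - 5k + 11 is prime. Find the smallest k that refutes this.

k = 7

The first 6 eligible values, up to k = 6, all satisfy the conclusion.
k = 7: k² - 5k + 11 = 25 = 5 × 5, composite.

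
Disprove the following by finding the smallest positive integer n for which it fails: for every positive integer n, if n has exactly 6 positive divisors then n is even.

n = 45

The first 6 eligible values, up to n = 44, all satisfy the conclusion.
n = 45: divisors of 45: 1, 3, 5, 9, 15, 45; 45 is odd.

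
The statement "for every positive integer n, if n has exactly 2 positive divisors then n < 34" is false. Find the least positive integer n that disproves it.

n = 37

We need the least positive integer n for which n has exactly 2 positive divisors but the claim fails.
The first 11 eligible values, up to n = 31, all satisfy the conclusion.
n = 37: τ(37) = 2; 37 ≥ 34.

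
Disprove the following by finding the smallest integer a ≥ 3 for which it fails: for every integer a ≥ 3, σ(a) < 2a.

We need the least integer a ≥ 3 for which the claim fails.
For a = 3, 4, 5 the conclusion holds.
a = 6: σ(6) = 12; 12 ≥ 12.
Thus a = 6 disproves the claim, and no smaller a works.

a = 6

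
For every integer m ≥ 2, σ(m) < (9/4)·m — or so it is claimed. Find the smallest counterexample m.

m = 12

A counterexample is any integer m ≥ 2 such that the claim fails; we check each in order.
The first 10 eligible values, up to m = 11, all satisfy the conclusion.
m = 12: σ(12) = 28; 28 ≥ 27.
Thus m = 12 disproves the claim, and no smaller m works.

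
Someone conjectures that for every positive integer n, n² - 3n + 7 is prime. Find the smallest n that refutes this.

n = 6

Check each positive integer n in order until n² - 3n + 7 is not prime.
n = 1: n² - 3n + 7 = 5, prime.
n = 2: n² - 3n + 7 = 5, prime.
n = 3: n² - 3n + 7 = 7, prime.
n = 4: n² - 3n + 7 = 11, prime.
n = 5: n² - 3n + 7 = 17, prime.
n = 6: n² - 3n + 7 = 25 = 5 × 5, composite.
Hence n = 6 is a counterexample.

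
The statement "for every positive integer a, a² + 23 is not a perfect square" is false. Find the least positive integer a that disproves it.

a = 11

A counterexample is any positive integer a such that a² + 23 is a perfect square; we check each in order.
The first 10 eligible values, up to a = 10, all satisfy the conclusion.
a = 11: 11² + 23 = 144 = 12², a perfect square.
Hence a = 11 is a counterexample.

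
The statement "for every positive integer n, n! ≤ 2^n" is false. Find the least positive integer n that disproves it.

n = 4

A counterexample is any positive integer n such that n! > 2^n; we check each in order.
For n = 1, 2, 3 the conclusion holds.
n = 4: n! = 24 and 2^n = 16, so 24 > 16.
So n = 4 is the smallest counterexample.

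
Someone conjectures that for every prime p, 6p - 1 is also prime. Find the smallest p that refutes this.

p = 11

p = 2: 6p - 1 = 11, prime.
p = 3: 6p - 1 = 17, prime.
p = 5: 6p - 1 = 29, prime.
p = 7: 6p - 1 = 41, prime.
p = 11: 6p - 1 = 65 = 5 × 13, not prime.
Hence p = 11 is a counterexample.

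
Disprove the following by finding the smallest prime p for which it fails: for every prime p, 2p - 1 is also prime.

p = 5

p = 2: 2p - 1 = 3, prime.
p = 3: 2p - 1 = 5, prime.
p = 5: 2p - 1 = 9 = 3 × 3, not prime.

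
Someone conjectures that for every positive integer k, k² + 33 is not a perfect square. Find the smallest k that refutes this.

Check each positive integer k in order until k² + 33 is a perfect square.
For k = 1, 2, 3 the conclusion holds.
k = 4: 4² + 33 = 49 = 7², a perfect square.

k = 4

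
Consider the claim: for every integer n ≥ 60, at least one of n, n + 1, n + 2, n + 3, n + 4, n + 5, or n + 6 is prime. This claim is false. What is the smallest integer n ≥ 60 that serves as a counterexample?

n = 90

A counterexample is any integer n ≥ 60 such that n, n + 1, n + 2, n + 3, n + 4, n + 5, n + 6 are all composite; we check each in order.
For n = 60, 61, 62, 63, …, 87, 88, 89 the conclusion holds.
n = 90: 90 = 2 × 45; 91 = 7 × 13; 92 = 2 × 46; 93 = 3 × 31; 94 = 2 × 47; 95 = 5 × 19; 96 = 2 × 48 — all composite.
Hence n = 90 is a counterexample.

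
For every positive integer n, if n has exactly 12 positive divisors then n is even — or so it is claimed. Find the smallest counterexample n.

Check each positive integer n in order until n has exactly 12 positive divisors but n is odd.
The first 24 eligible values, up to n = 308, all satisfy the conclusion.
n = 315: divisors of 315: 12 divisors; 315 is odd.

n = 315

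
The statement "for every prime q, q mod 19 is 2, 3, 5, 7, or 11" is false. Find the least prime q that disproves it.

q = 13

Check each prime q in order until the claim fails.
q = 2: 2 mod 19 = 2.
q = 3: 3 mod 19 = 3.
q = 5: 5 mod 19 = 5.
q = 7: 7 mod 19 = 7.
q = 11: 11 mod 19 = 11.
q = 13: 13 mod 19 = 13 — not in {2, 3, 5, 7, 11}.
Thus q = 13 disproves the claim, and no smaller q works.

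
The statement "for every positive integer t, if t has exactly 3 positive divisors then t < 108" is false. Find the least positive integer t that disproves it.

We need the least positive integer t for which t has exactly 3 positive divisors but the claim fails.
The first 4 eligible values, up to t = 49, all satisfy the conclusion.
t = 121: τ(121) = 3; 121 ≥ 108.

t = 121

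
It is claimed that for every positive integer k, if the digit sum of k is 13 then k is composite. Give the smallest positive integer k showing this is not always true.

k = 67

We need the least positive integer k for which the digit sum of k is 13 but k is prime.
k = 49: digit sum 13; 49 is composite.
k = 58: digit sum 13; 58 is composite.
k = 67: digit sum 13; 67 is prime, not composite.
Thus k = 67 disproves the claim, and no smaller k works.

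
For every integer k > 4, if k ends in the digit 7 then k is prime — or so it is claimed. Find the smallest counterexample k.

k = 27

For k = 7, 17 the conclusion holds.
k = 27: 27 ends in 7; 27 = 3 × 9, composite.
So k = 27 is the smallest counterexample.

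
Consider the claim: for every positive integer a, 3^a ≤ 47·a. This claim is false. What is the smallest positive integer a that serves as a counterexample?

The first 4 eligible values, up to a = 4, all satisfy the conclusion.
a = 5: 3^a = 243 and 47·a = 235, so 243 > 235.
Thus a = 5 disproves the claim, and no smaller a works.

a = 5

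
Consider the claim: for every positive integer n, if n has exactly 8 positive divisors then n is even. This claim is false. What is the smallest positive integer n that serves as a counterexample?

A counterexample is any positive integer n such that n has exactly 8 positive divisors but n is odd; we check each in order.
For n = 24, 30, 40, 42, …, 88, 102, 104 the conclusion holds.
n = 105: divisors of 105: 1, 3, 5, 7, 15, 21, 35, 105; 105 is odd.
Hence n = 105 is a counterexample.

n = 105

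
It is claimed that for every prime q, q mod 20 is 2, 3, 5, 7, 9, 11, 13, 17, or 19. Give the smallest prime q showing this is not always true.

Check each prime q in order until the claim fails.
For q = 2, 3, 5, 7, …, 29, 31, 37 the conclusion holds.
q = 41: 41 mod 20 = 1 — not in {2, 3, 5, 7, 9, 11, 13, 17, 19}.
Thus q = 41 disproves the claim, and no smaller q works.

q = 41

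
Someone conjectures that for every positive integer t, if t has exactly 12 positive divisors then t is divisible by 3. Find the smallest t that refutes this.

t = 140

We need the least positive integer t for which t has exactly 12 positive divisors but t is not divisible by 3.
The first 8 eligible values, up to t = 132, all satisfy the conclusion.
t = 140: τ(140) = 12; 140 mod 3 = 2.
Thus t = 140 disproves the claim, and no smaller t works.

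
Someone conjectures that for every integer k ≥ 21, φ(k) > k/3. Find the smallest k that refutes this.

k = 24

Check each integer k ≥ 21 in order until the claim fails.
k = 21: φ(21) = 12 and 21/3 = 7, so φ(21) > 21/3.
k = 22: φ(22) = 10 and 22/3 = 22/3, so φ(22) > 22/3.
k = 23: φ(23) = 22 and 23/3 = 23/3, so φ(23) > 23/3.
k = 24: φ(24) = 8 and 24/3 = 8, so φ(24) ≤ 24/3.
Hence k = 24 is a counterexample.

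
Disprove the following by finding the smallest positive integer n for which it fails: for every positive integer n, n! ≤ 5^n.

n = 12

We need the least positive integer n for which n! > 5^n.
The first 11 eligible values, up to n = 11, all satisfy the conclusion.
n = 12: n! = 479001600 and 5^n = 244140625, so 479001600 > 244140625.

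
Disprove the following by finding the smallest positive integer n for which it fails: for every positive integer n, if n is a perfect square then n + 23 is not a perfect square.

n = 121

A counterexample is any positive integer n such that n is a perfect square but n + 23 is a perfect square; we check each in order.
For n = 1, 4, 9, 16, 25, 36, 49, 64, 81, 100 the conclusion holds.
n = 121: 121 = 11² and 121 + 23 = 144 = 12².
So n = 121 is the smallest counterexample.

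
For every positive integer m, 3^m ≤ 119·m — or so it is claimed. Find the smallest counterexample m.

m = 6

A counterexample is any positive integer m such that 3^m > 119·m; we check each in order.
For m = 1, 2, 3, 4, 5 the conclusion holds.
m = 6: 3^m = 729 and 119·m = 714, so 729 > 714.
Thus m = 6 disproves the claim, and no smaller m works.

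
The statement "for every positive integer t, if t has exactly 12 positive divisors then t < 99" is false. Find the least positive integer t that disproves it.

For t = 60, 72, 84, 90, 96 the conclusion holds.
t = 108: τ(108) = 12; 108 ≥ 99.
Hence t = 108 is a counterexample.

t = 108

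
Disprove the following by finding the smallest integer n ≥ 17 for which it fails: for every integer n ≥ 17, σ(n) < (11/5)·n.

n = 24

We need the least integer n ≥ 17 for which the claim fails.
For n = 17, 18, 19, 20, 21, 22, 23 the conclusion holds.
n = 24: σ(24) = 60; 60 ≥ 264/5.
Hence n = 24 is a counterexample.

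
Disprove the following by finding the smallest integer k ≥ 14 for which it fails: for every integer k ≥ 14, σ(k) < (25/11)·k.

We need the least integer k ≥ 14 for which the claim fails.
For k = 14, 15, 16, 17, 18, 19, 20, 21, 22, 23 the conclusion holds.
k = 24: σ(24) = 60; 60 ≥ 600/11.
Hence k = 24 is a counterexample.

k = 24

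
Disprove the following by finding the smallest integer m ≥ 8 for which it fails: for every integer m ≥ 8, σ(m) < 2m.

m = 12

A counterexample is any integer m ≥ 8 such that the claim fails; we check each in order.
For m = 8, 9, 10, 11 the conclusion holds.
m = 12: σ(12) = 28; 28 ≥ 24.
So m = 12 is the smallest counterexample.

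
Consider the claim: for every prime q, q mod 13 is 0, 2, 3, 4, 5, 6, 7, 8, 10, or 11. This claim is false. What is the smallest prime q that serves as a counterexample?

Check each prime q in order until the claim fails.
The first 15 eligible values, up to q = 47, all satisfy the conclusion.
q = 53: 53 mod 13 = 1 — not in {0, 2, 3, 4, 5, 6, 7, 8, 10, 11}.
So q = 53 is the smallest counterexample.

q = 53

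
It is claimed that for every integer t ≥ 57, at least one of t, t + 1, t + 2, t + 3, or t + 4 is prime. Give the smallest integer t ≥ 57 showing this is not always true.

t = 62

We need the least integer t ≥ 57 for which t, t + 1, t + 2, t + 3, t + 4 are all composite.
t = 57: 59 is prime.
t = 58: 59 is prime.
t = 59: 59 is prime.
t = 60: 61 is prime.
t = 61: 61 is prime.
t = 62: 62 = 2 × 31; 63 = 3 × 21; 64 = 2 × 32; 65 = 5 × 13; 66 = 2 × 33 — all composite.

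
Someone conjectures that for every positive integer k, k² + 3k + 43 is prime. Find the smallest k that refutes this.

k = 39

Check each positive integer k in order until k² + 3k + 43 is not prime.
For k = 1, 2, 3, 4, …, 36, 37, 38 the conclusion holds.
k = 39: k² + 3k + 43 = 1681 = 41 × 41, composite.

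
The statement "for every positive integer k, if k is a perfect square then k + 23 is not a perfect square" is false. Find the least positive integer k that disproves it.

k = 121

Check each positive integer k in order until k is a perfect square but k + 23 is a perfect square.
For k = 1, 4, 9, 16, 25, 36, 49, 64, 81, 100 the conclusion holds.
k = 121: 121 = 11² and 121 + 23 = 144 = 12².
Hence k = 121 is a counterexample.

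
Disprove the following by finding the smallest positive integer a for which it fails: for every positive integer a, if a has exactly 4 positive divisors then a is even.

a = 15

We need the least positive integer a for which a has exactly 4 positive divisors but a is odd.
For a = 6, 8, 10, 14 the conclusion holds.
a = 15: divisors of 15: 1, 3, 5, 15; 15 is odd.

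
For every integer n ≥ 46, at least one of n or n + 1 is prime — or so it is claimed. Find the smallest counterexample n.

We need the least integer n ≥ 46 for which n, n + 1 are both composite.
For n = 46, 47 the conclusion holds.
n = 48: 48 = 2 × 24; 49 = 7 × 7 — both composite.
Thus n = 48 disproves the claim, and no smaller n works.

n = 48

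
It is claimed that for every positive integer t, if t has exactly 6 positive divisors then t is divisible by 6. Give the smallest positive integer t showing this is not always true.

For t = 12, 18 the conclusion holds.
t = 20: τ(20) = 6; 20 mod 6 = 2.
Thus t = 20 disproves the claim, and no smaller t works.

t = 20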